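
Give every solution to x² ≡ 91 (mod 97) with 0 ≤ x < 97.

97 ≡ 1 (mod 4), so we find a root by search.
Trying successive values, 24² = 576 ≡ 91 (mod 97). The other root is 97 − 24 = 73.

24, 73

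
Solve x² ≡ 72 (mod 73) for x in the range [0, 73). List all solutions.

73 ≡ 1 (mod 4), so we find a root by search.
Trying successive values, 27² = 729 ≡ 72 (mod 73). The other root is 73 − 27 = 46.

27, 46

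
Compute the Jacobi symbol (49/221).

1

Reciprocity: 49 ≡ 1 and 221 ≡ 1 (mod 4), so (49/221) = +(221/49).
Reduce top mod 49: now compute (25/49).
Reciprocity: 25 ≡ 1 and 49 ≡ 1 (mod 4), so (25/49) = +(49/25).
Reduce top mod 25: now compute (24/25).
Pull out 2^3: since 25 ≡ 1 (mod 8), (2/25) = +1, so (2/25)^3 = +1.
Reciprocity: 3 ≡ 3 and 25 ≡ 1 (mod 4), so (3/25) = +(25/3).
Reduce top mod 3: now compute (1/3).
Reached (1/3) = 1. Collecting the sign flips along the way, the symbol is +1.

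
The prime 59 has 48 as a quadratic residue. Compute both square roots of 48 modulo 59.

15, 44

Since 59 ≡ 3 (mod 4), a square root of 48 is 48^((59+1)/4) = 48^15 mod 59.
Repeated squaring: 48^2≡3, 48^4≡9, 48^8≡22 (mod 59).
48^15 = 48^(8+4+2+1) ≡ 15 (mod 59).
Check: 15² = 225 ≡ 48 (mod 59). The two roots are 15 and 44.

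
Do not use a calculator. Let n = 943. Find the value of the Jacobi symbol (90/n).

Pull out 2: since 943 ≡ 7 (mod 8), (2/943) = +1.
Reciprocity: 45 ≡ 1 and 943 ≡ 3 (mod 4), so (45/943) = +(943/45).
Reduce top mod 45: now compute (43/45).
Reciprocity: 43 ≡ 3 and 45 ≡ 1 (mod 4), so (43/45) = +(45/43).
Reduce top mod 43: now compute (2/43).
Pull out 2: since 43 ≡ 3 (mod 8), (2/43) = -1.
Reached (1/43) = 1. Collecting the sign flips along the way, the symbol is -1.

-1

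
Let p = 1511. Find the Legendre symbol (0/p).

Top reduces to 0: gcd > 1, so the symbol is 0.

0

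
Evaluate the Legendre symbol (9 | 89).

1

Reciprocity: 9 ≡ 1 and 89 ≡ 1 (mod 4), so (9/89) = +(89/9).
Reduce top mod 9: now compute (8/9).
Pull out 2^3: since 9 ≡ 1 (mod 8), (2/9) = +1, so (2/9)^3 = +1.
Reached (1/9) = 1. Collecting the sign flips along the way, the symbol is +1.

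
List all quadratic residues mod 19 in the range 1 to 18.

Square k = 1,…,9 (k and 19−k give the same square):
1²=1, 2²=4, 3²=9, 4²=16, 5²≡6, 6²≡17, 7²≡11, 8²≡7, 9²≡5 (mod 19).
So the quadratic residues mod 19 are {1, 4, 5, 6, 7, 9, 11, 16, 17}.

1,4,5,6,7,9,11,16,17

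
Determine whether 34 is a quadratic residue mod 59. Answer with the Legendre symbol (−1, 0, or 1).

Euler's criterion: (34/59) ≡ 34^29 (mod 59).
34^2 ≡ 35 (mod 59)
34^4 ≡ 45 (mod 59)
34^8 ≡ 19 (mod 59)
34^16 ≡ 7 (mod 59)
34^29 = 34^(16+8+4+1) ≡ 58 (mod 59).
Result is 58 ≡ −1, so (34/59) = −1.

-1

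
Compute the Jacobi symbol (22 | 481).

Pull out 2: since 481 ≡ 1 (mod 8), (2/481) = +1.
Reciprocity: 11 ≡ 3 and 481 ≡ 1 (mod 4), so (11/481) = +(481/11).
Reduce top mod 11: now compute (8/11).
Pull out 2^3: since 11 ≡ 3 (mod 8), (2/11) = -1, so (2/11)^3 = -1.
Reached (1/11) = 1. Collecting the sign flips along the way, the symbol is -1.

-1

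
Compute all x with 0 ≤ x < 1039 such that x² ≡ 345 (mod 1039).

Since 1039 ≡ 3 (mod 4), a square root of 345 is 345^((1039+1)/4) = 345^260 mod 1039.
Repeated squaring: 345^2≡579, 345^4≡683, 345^8≡1017, 345^16≡484, 345^32≡481, 345^64≡703, 345^128≡684, 345^256≡306 (mod 1039).
345^260 = 345^(256+4) ≡ 159 (mod 1039).
Check: 159² = 25281 ≡ 345 (mod 1039). The two roots are 159 and 880.

159, 880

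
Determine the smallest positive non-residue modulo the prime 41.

(2/41) = +1, so 2 is a residue.
(3/41) = −1, so 3 is the smallest positive non-residue mod 41.

3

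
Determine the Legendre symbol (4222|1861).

1

First reduce: 4222 ≡ 500 (mod 1861).
Pull out 2^2: since 1861 ≡ 5 (mod 8), (2/1861) = -1, so (2/1861)^2 = +1.
Reciprocity: 125 ≡ 1 and 1861 ≡ 1 (mod 4), so (125/1861) = +(1861/125).
Reduce top mod 125: now compute (111/125).
Reciprocity: 111 ≡ 3 and 125 ≡ 1 (mod 4), so (111/125) = +(125/111).
Reduce top mod 111: now compute (14/111).
Pull out 2: since 111 ≡ 7 (mod 8), (2/111) = +1.
Reciprocity: 7 ≡ 3 and 111 ≡ 3 (mod 4), so (7/111) = −(111/7).
Reduce top mod 7: now compute (6/7).
Pull out 2: since 7 ≡ 7 (mod 8), (2/7) = +1.
Reciprocity: 3 ≡ 3 and 7 ≡ 3 (mod 4), so (3/7) = −(7/3).
Reduce top mod 3: now compute (1/3).
Reached (1/3) = 1. Collecting the sign flips along the way, the symbol is +1.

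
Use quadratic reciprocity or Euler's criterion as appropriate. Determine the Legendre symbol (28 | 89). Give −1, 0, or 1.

Pull out 2^2: since 89 ≡ 1 (mod 8), (2/89) = +1, so (2/89)^2 = +1.
Reciprocity: 7 ≡ 3 and 89 ≡ 1 (mod 4), so (7/89) = +(89/7).
Reduce top mod 7: now compute (5/7).
Reciprocity: 5 ≡ 1 and 7 ≡ 3 (mod 4), so (5/7) = +(7/5).
Reduce top mod 5: now compute (2/5).
Pull out 2: since 5 ≡ 5 (mod 8), (2/5) = -1.
Reached (1/5) = 1. Collecting the sign flips along the way, the symbol is -1.

-1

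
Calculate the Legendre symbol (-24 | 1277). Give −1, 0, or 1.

1

First reduce: -24 ≡ 1253 (mod 1277).
Reciprocity: 1253 ≡ 1 and 1277 ≡ 1 (mod 4), so (1253/1277) = +(1277/1253).
Reduce top mod 1253: now compute (24/1253).
Pull out 2^3: since 1253 ≡ 5 (mod 8), (2/1253) = -1, so (2/1253)^3 = -1.
Reciprocity: 3 ≡ 3 and 1253 ≡ 1 (mod 4), so (3/1253) = +(1253/3).
Reduce top mod 3: now compute (2/3).
Pull out 2: since 3 ≡ 3 (mod 8), (2/3) = -1.
Reached (1/3) = 1. Collecting the sign flips along the way, the symbol is +1.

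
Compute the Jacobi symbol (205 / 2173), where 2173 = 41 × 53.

Reciprocity: 205 ≡ 1 and 2173 ≡ 1 (mod 4), so (205/2173) = +(2173/205).
Reduce top mod 205: now compute (123/205).
Reciprocity: 123 ≡ 3 and 205 ≡ 1 (mod 4), so (123/205) = +(205/123).
Reduce top mod 123: now compute (82/123).
Pull out 2: since 123 ≡ 3 (mod 8), (2/123) = -1.
Reciprocity: 41 ≡ 1 and 123 ≡ 3 (mod 4), so (41/123) = +(123/41).
Reduce top mod 41: now compute (0/41).
Top reduces to 0: gcd > 1, so the symbol is 0.

0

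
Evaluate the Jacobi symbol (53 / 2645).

Reciprocity: 53 ≡ 1 and 2645 ≡ 1 (mod 4), so (53/2645) = +(2645/53).
Reduce top mod 53: now compute (48/53).
Pull out 2^4: since 53 ≡ 5 (mod 8), (2/53) = -1, so (2/53)^4 = +1.
Reciprocity: 3 ≡ 3 and 53 ≡ 1 (mod 4), so (3/53) = +(53/3).
Reduce top mod 3: now compute (2/3).
Pull out 2: since 3 ≡ 3 (mod 8), (2/3) = -1.
Reached (1/3) = 1. Collecting the sign flips along the way, the symbol is -1.

-1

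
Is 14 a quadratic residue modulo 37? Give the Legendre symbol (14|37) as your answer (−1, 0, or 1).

Pull out 2: since 37 ≡ 5 (mod 8), (2/37) = -1.
Reciprocity: 7 ≡ 3 and 37 ≡ 1 (mod 4), so (7/37) = +(37/7).
Reduce top mod 7: now compute (2/7).
Pull out 2: since 7 ≡ 7 (mod 8), (2/7) = +1.
Reached (1/7) = 1. Collecting the sign flips along the way, the symbol is -1.

-1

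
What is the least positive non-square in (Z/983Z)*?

(2/983) = +1, so 2 is a residue.
(3/983) = +1, so 3 is a residue.
(4/983) = +1, so 4 is a residue.
(5/983) = −1, so 5 is the smallest positive non-residue mod 983.

5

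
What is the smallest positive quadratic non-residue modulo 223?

3

(2/223) = +1, so 2 is a residue.
(3/223) = −1, so 3 is the smallest positive non-residue mod 223.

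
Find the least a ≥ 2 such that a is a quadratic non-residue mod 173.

(2/173) = −1, so 2 is the smallest positive non-residue mod 173.

2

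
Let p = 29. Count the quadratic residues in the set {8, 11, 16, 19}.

(8/29) = -1 → non-residue.
(11/29) = -1 → non-residue.
(16/29) = +1 → QR.
(19/29) = -1 → non-residue.
Total quadratic residues among the 4: 1.

1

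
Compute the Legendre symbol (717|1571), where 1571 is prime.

1

Reciprocity: 717 ≡ 1 and 1571 ≡ 3 (mod 4), so (717/1571) = +(1571/717).
Reduce top mod 717: now compute (137/717).
Reciprocity: 137 ≡ 1 and 717 ≡ 1 (mod 4), so (137/717) = +(717/137).
Reduce top mod 137: now compute (32/137).
Pull out 2^5: since 137 ≡ 1 (mod 8), (2/137) = +1, so (2/137)^5 = +1.
Reached (1/137) = 1. Collecting the sign flips along the way, the symbol is +1.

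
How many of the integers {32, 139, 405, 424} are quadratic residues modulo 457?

1

(32/457) = +1 → QR.
(139/457) = -1 → non-residue.
(405/457) = -1 → non-residue.
(424/457) = -1 → non-residue.
Total quadratic residues among the 4: 1.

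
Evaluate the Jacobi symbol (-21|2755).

First reduce: -21 ≡ 2734 (mod 2755).
Pull out 2: since 2755 ≡ 3 (mod 8), (2/2755) = -1.
Reciprocity: 1367 ≡ 3 and 2755 ≡ 3 (mod 4), so (1367/2755) = −(2755/1367).
Reduce top mod 1367: now compute (21/1367).
Reciprocity: 21 ≡ 1 and 1367 ≡ 3 (mod 4), so (21/1367) = +(1367/21).
Reduce top mod 21: now compute (2/21).
Pull out 2: since 21 ≡ 5 (mod 8), (2/21) = -1.
Reached (1/21) = 1. Collecting the sign flips along the way, the symbol is -1.

-1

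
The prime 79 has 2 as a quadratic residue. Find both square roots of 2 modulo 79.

9, 70

Since 79 ≡ 3 (mod 4), a square root of 2 is 2^((79+1)/4) = 2^20 mod 79.
Repeated squaring: 2^2≡4, 2^4≡16, 2^8≡19, 2^16≡45 (mod 79).
2^20 = 2^(16+4) ≡ 9 (mod 79).
Check: 9² = 81 ≡ 2 (mod 79). The two roots are 9 and 70.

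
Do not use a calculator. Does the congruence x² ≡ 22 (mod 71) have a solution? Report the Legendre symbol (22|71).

Pull out 2: since 71 ≡ 7 (mod 8), (2/71) = +1.
Reciprocity: 11 ≡ 3 and 71 ≡ 3 (mod 4), so (11/71) = −(71/11).
Reduce top mod 11: now compute (5/11).
Reciprocity: 5 ≡ 1 and 11 ≡ 3 (mod 4), so (5/11) = +(11/5).
Reduce top mod 5: now compute (1/5).
Reached (1/5) = 1. Collecting the sign flips along the way, the symbol is -1.

-1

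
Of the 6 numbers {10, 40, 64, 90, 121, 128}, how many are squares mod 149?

2

(10/149) = -1 → non-residue.
(40/149) = -1 → non-residue.
(64/149) = +1 → QR.
(90/149) = -1 → non-residue.
(121/149) = +1 → QR.
(128/149) = -1 → non-residue.
Total quadratic residues among the 6: 2.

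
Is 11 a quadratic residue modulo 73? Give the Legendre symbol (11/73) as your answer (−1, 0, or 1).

-1

Reciprocity: 11 ≡ 3 and 73 ≡ 1 (mod 4), so (11/73) = +(73/11).
Reduce top mod 11: now compute (7/11).
Reciprocity: 7 ≡ 3 and 11 ≡ 3 (mod 4), so (7/11) = −(11/7).
Reduce top mod 7: now compute (4/7).
Pull out 2^2: since 7 ≡ 7 (mod 8), (2/7) = +1, so (2/7)^2 = +1.
Reached (1/7) = 1. Collecting the sign flips along the way, the symbol is -1.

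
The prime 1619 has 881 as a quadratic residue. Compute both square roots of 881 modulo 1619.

50, 1569

Since 1619 ≡ 3 (mod 4), a square root of 881 is 881^((1619+1)/4) = 881^405 mod 1619.
Repeated squaring: 881^2≡660, 881^4≡89, 881^8≡1445, 881^16≡1134, 881^32≡470, 881^64≡716, 881^128≡1052, 881^256≡927 (mod 1619).
881^405 = 881^(256+128+16+4+1) ≡ 1569 (mod 1619).
Check: 1569² = 2461761 ≡ 881 (mod 1619). The two roots are 50 and 1569.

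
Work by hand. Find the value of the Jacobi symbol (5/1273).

-1

Reciprocity: 5 ≡ 1 and 1273 ≡ 1 (mod 4), so (5/1273) = +(1273/5).
Reduce top mod 5: now compute (3/5).
Reciprocity: 3 ≡ 3 and 5 ≡ 1 (mod 4), so (3/5) = +(5/3).
Reduce top mod 3: now compute (2/3).
Pull out 2: since 3 ≡ 3 (mod 8), (2/3) = -1.
Reached (1/3) = 1. Collecting the sign flips along the way, the symbol is -1.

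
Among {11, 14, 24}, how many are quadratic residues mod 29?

1

(11/29) = -1 → non-residue.
(14/29) = -1 → non-residue.
(24/29) = +1 → QR.
Total quadratic residues among the 3: 1.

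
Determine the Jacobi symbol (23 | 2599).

Reciprocity: 23 ≡ 3 and 2599 ≡ 3 (mod 4), so (23/2599) = −(2599/23).
Reduce top mod 23: now compute (0/23).
Top reduces to 0: gcd > 1, so the symbol is 0.

0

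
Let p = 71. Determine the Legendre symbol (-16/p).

First reduce: -16 ≡ 55 (mod 71).
Reciprocity: 55 ≡ 3 and 71 ≡ 3 (mod 4), so (55/71) = −(71/55).
Reduce top mod 55: now compute (16/55).
Pull out 2^4: since 55 ≡ 7 (mod 8), (2/55) = +1, so (2/55)^4 = +1.
Reached (1/55) = 1. Collecting the sign flips along the way, the symbol is -1.

-1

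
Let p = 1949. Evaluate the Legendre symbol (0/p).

0

Top reduces to 0: gcd > 1, so the symbol is 0.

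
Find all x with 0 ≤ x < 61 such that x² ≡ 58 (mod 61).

27, 34

61 ≡ 1 (mod 4), so we find a root by search.
Trying successive values, 27² = 729 ≡ 58 (mod 61). The other root is 61 − 27 = 34.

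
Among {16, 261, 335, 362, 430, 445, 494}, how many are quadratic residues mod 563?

(16/563) = +1 → QR.
(261/563) = -1 → non-residue.
(335/563) = -1 → non-residue.
(362/563) = -1 → non-residue.
(430/563) = -1 → non-residue.
(445/563) = +1 → QR.
(494/563) = -1 → non-residue.
Total quadratic residues among the 7: 2.

2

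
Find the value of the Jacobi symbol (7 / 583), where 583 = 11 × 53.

Reciprocity: 7 ≡ 3 and 583 ≡ 3 (mod 4), so (7/583) = −(583/7).
Reduce top mod 7: now compute (2/7).
Pull out 2: since 7 ≡ 7 (mod 8), (2/7) = +1.
Reached (1/7) = 1. Collecting the sign flips along the way, the symbol is -1.

-1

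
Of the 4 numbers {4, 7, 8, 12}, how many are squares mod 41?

2

(4/41) = +1 → QR.
(7/41) = -1 → non-residue.
(8/41) = +1 → QR.
(12/41) = -1 → non-residue.
Total quadratic residues among the 4: 2.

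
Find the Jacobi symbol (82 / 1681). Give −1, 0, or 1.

Pull out 2: since 1681 ≡ 1 (mod 8), (2/1681) = +1.
Reciprocity: 41 ≡ 1 and 1681 ≡ 1 (mod 4), so (41/1681) = +(1681/41).
Reduce top mod 41: now compute (0/41).
Top reduces to 0: gcd > 1, so the symbol is 0.

0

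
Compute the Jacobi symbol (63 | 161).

Reciprocity: 63 ≡ 3 and 161 ≡ 1 (mod 4), so (63/161) = +(161/63).
Reduce top mod 63: now compute (35/63).
Reciprocity: 35 ≡ 3 and 63 ≡ 3 (mod 4), so (35/63) = −(63/35).
Reduce top mod 35: now compute (28/35).
Pull out 2^2: since 35 ≡ 3 (mod 8), (2/35) = -1, so (2/35)^2 = +1.
Reciprocity: 7 ≡ 3 and 35 ≡ 3 (mod 4), so (7/35) = −(35/7).
Reduce top mod 7: now compute (0/7).
Top reduces to 0: gcd > 1, so the symbol is 0.

0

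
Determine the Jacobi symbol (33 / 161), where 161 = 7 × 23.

1

Reciprocity: 33 ≡ 1 and 161 ≡ 1 (mod 4), so (33/161) = +(161/33).
Reduce top mod 33: now compute (29/33).
Reciprocity: 29 ≡ 1 and 33 ≡ 1 (mod 4), so (29/33) = +(33/29).
Reduce top mod 29: now compute (4/29).
Pull out 2^2: since 29 ≡ 5 (mod 8), (2/29) = -1, so (2/29)^2 = +1.
Reached (1/29) = 1. Collecting the sign flips along the way, the symbol is +1.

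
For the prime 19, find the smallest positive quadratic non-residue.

2

(2/19) = −1, so 2 is the smallest positive non-residue mod 19.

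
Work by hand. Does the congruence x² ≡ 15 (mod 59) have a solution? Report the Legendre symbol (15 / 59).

1

Reciprocity: 15 ≡ 3 and 59 ≡ 3 (mod 4), so (15/59) = −(59/15).
Reduce top mod 15: now compute (14/15).
Pull out 2: since 15 ≡ 7 (mod 8), (2/15) = +1.
Reciprocity: 7 ≡ 3 and 15 ≡ 3 (mod 4), so (7/15) = −(15/7).
Reduce top mod 7: now compute (1/7).
Reached (1/7) = 1. Collecting the sign flips along the way, the symbol is +1.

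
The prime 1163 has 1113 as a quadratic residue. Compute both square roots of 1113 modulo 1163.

434, 729

Since 1163 ≡ 3 (mod 4), a square root of 1113 is 1113^((1163+1)/4) = 1113^291 mod 1163.
Repeated squaring: 1113^2≡174, 1113^4≡38, 1113^8≡281, 1113^16≡1040, 1113^32≡10, 1113^64≡100, 1113^128≡696, 1113^256≡608 (mod 1163).
1113^291 = 1113^(256+32+2+1) ≡ 729 (mod 1163).
Check: 729² = 531441 ≡ 1113 (mod 1163). The two roots are 434 and 729.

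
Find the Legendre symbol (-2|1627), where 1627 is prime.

First reduce: -2 ≡ 1625 (mod 1627).
Reciprocity: 1625 ≡ 1 and 1627 ≡ 3 (mod 4), so (1625/1627) = +(1627/1625).
Reduce top mod 1625: now compute (2/1625).
Pull out 2: since 1625 ≡ 1 (mod 8), (2/1625) = +1.
Reached (1/1625) = 1. Collecting the sign flips along the way, the symbol is +1.

1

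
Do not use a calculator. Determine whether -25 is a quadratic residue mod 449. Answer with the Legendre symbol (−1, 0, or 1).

1

First reduce: -25 ≡ 424 (mod 449).
Pull out 2^3: since 449 ≡ 1 (mod 8), (2/449) = +1, so (2/449)^3 = +1.
Reciprocity: 53 ≡ 1 and 449 ≡ 1 (mod 4), so (53/449) = +(449/53).
Reduce top mod 53: now compute (25/53).
Reciprocity: 25 ≡ 1 and 53 ≡ 1 (mod 4), so (25/53) = +(53/25).
Reduce top mod 25: now compute (3/25).
Reciprocity: 3 ≡ 3 and 25 ≡ 1 (mod 4), so (3/25) = +(25/3).
Reduce top mod 3: now compute (1/3).
Reached (1/3) = 1. Collecting the sign flips along the way, the symbol is +1.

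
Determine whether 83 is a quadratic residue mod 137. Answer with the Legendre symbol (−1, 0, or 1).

Euler's criterion: (83/137) ≡ 83^68 (mod 137).
83^2 ≡ 39 (mod 137)
83^4 ≡ 14 (mod 137)
83^8 ≡ 59 (mod 137)
83^16 ≡ 56 (mod 137)
83^32 ≡ 122 (mod 137)
83^64 ≡ 88 (mod 137)
83^68 = 83^(64+4) ≡ 136 (mod 137).
Result is 136 ≡ −1, so (83/137) = −1.

-1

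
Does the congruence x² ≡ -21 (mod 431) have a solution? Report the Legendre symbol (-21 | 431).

1

Euler's criterion: (-21/431) ≡ 410^215 (mod 431).
410^2 ≡ 10 (mod 431)
410^4 ≡ 100 (mod 431)
410^8 ≡ 87 (mod 431)
410^16 ≡ 242 (mod 431)
410^32 ≡ 379 (mod 431)
410^64 ≡ 118 (mod 431)
410^128 ≡ 132 (mod 431)
410^215 = 410^(128+64+16+4+2+1) ≡ 1 (mod 431).
Result is 1, so (-21/431) = 1.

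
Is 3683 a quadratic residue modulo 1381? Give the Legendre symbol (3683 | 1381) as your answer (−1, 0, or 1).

1

First reduce: 3683 ≡ 921 (mod 1381).
Reciprocity: 921 ≡ 1 and 1381 ≡ 1 (mod 4), so (921/1381) = +(1381/921).
Reduce top mod 921: now compute (460/921).
Pull out 2^2: since 921 ≡ 1 (mod 8), (2/921) = +1, so (2/921)^2 = +1.
Reciprocity: 115 ≡ 3 and 921 ≡ 1 (mod 4), so (115/921) = +(921/115).
Reduce top mod 115: now compute (1/115).
Reached (1/115) = 1. Collecting the sign flips along the way, the symbol is +1.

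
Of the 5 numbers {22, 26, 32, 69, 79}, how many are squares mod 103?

3

(22/103) = -1 → non-residue.
(26/103) = +1 → QR.
(32/103) = +1 → QR.
(69/103) = -1 → non-residue.
(79/103) = +1 → QR.
Total quadratic residues among the 5: 3.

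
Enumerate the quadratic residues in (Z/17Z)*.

Square k = 1,…,8 (k and 17−k give the same square):
1²=1, 2²=4, 3²=9, 4²=16, 5²≡8, 6²≡2, 7²≡15, 8²≡13 (mod 17).
So the quadratic residues mod 17 are {1, 2, 4, 8, 9, 13, 15, 16}.

1,2,4,8,9,13,15,16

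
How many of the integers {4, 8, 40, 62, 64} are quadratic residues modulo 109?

(4/109) = +1 → QR.
(8/109) = -1 → non-residue.
(40/109) = -1 → non-residue.
(62/109) = -1 → non-residue.
(64/109) = +1 → QR.
Total quadratic residues among the 5: 2.

2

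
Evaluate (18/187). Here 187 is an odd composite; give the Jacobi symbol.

-1

Pull out 2: since 187 ≡ 3 (mod 8), (2/187) = -1.
Reciprocity: 9 ≡ 1 and 187 ≡ 3 (mod 4), so (9/187) = +(187/9).
Reduce top mod 9: now compute (7/9).
Reciprocity: 7 ≡ 3 and 9 ≡ 1 (mod 4), so (7/9) = +(9/7).
Reduce top mod 7: now compute (2/7).
Pull out 2: since 7 ≡ 7 (mod 8), (2/7) = +1.
Reached (1/7) = 1. Collecting the sign flips along the way, the symbol is -1.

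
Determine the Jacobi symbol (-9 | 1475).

First reduce: -9 ≡ 1466 (mod 1475).
Pull out 2: since 1475 ≡ 3 (mod 8), (2/1475) = -1.
Reciprocity: 733 ≡ 1 and 1475 ≡ 3 (mod 4), so (733/1475) = +(1475/733).
Reduce top mod 733: now compute (9/733).
Reciprocity: 9 ≡ 1 and 733 ≡ 1 (mod 4), so (9/733) = +(733/9).
Reduce top mod 9: now compute (4/9).
Pull out 2^2: since 9 ≡ 1 (mod 8), (2/9) = +1, so (2/9)^2 = +1.
Reached (1/9) = 1. Collecting the sign flips along the way, the symbol is -1.

-1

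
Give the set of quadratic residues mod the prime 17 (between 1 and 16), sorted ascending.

1,2,4,8,9,13,15,16

Square k = 1,…,8 (k and 17−k give the same square):
1²=1, 2²=4, 3²=9, 4²=16, 5²≡8, 6²≡2, 7²≡15, 8²≡13 (mod 17).
So the quadratic residues mod 17 are {1, 2, 4, 8, 9, 13, 15, 16}.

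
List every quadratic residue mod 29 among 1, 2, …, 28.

Square k = 1,…,14 (k and 29−k give the same square):
1²=1, 2²=4, 3²=9, 4²=16, 5²=25, 6²≡7, 7²≡20, 8²≡6, 9²≡23, 10²≡13, 11²≡5, 12²≡28, 13²≡24, 14²≡22 (mod 29).
So the quadratic residues mod 29 are {1, 4, 5, 6, 7, 9, 13, 16, 20, 22, 23, 24, 25, 28}.

1 4 5 6 7 9 13 16 20 22 23 24 25 28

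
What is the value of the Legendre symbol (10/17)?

Euler's criterion: (10/17) ≡ 10^8 (mod 17).
10^2 ≡ 15 (mod 17)
10^4 ≡ 4 (mod 17)
10^8 ≡ 16 (mod 17)
10^8 = 10^(8) ≡ 16 (mod 17).
Result is 16 ≡ −1, so (10/17) = −1.

-1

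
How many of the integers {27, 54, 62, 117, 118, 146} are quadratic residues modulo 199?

2

(27/199) = -1 → non-residue.
(54/199) = -1 → non-residue.
(62/199) = +1 → QR.
(117/199) = +1 → QR.
(118/199) = -1 → non-residue.
(146/199) = -1 → non-residue.
Total quadratic residues among the 6: 2.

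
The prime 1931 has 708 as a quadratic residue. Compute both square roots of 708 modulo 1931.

250, 1681

Since 1931 ≡ 3 (mod 4), a square root of 708 is 708^((1931+1)/4) = 708^483 mod 1931.
Repeated squaring: 708^2≡1135, 708^4≡248, 708^8≡1643, 708^16≡1842, 708^32≡197, 708^64≡189, 708^128≡963, 708^256≡489 (mod 1931).
708^483 = 708^(256+128+64+32+2+1) ≡ 1681 (mod 1931).
Check: 1681² = 2825761 ≡ 708 (mod 1931). The two roots are 250 and 1681.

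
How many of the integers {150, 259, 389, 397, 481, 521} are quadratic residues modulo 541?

3

(150/541) = -1 → non-residue.
(259/541) = -1 → non-residue.
(389/541) = -1 → non-residue.
(397/541) = +1 → QR.
(481/541) = +1 → QR.
(521/541) = +1 → QR.
Total quadratic residues among the 6: 3.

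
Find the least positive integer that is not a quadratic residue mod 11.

(2/11) = −1, so 2 is the smallest positive non-residue mod 11.

2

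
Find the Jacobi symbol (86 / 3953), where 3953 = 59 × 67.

1

Pull out 2: since 3953 ≡ 1 (mod 8), (2/3953) = +1.
Reciprocity: 43 ≡ 3 and 3953 ≡ 1 (mod 4), so (43/3953) = +(3953/43).
Reduce top mod 43: now compute (40/43).
Pull out 2^3: since 43 ≡ 3 (mod 8), (2/43) = -1, so (2/43)^3 = -1.
Reciprocity: 5 ≡ 1 and 43 ≡ 3 (mod 4), so (5/43) = +(43/5).
Reduce top mod 5: now compute (3/5).
Reciprocity: 3 ≡ 3 and 5 ≡ 1 (mod 4), so (3/5) = +(5/3).
Reduce top mod 3: now compute (2/3).
Pull out 2: since 3 ≡ 3 (mod 8), (2/3) = -1.
Reached (1/3) = 1. Collecting the sign flips along the way, the symbol is +1.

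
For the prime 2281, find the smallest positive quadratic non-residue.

7

(2/2281) = +1, so 2 is a residue.
(3/2281) = +1, so 3 is a residue.
(4/2281) = +1, so 4 is a residue.
(5/2281) = +1, so 5 is a residue.
(6/2281) = +1, so 6 is a residue.
(7/2281) = −1, so 7 is the smallest positive non-residue mod 2281.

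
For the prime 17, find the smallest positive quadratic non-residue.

3

(2/17) = +1, so 2 is a residue.
(3/17) = −1, so 3 is the smallest positive non-residue mod 17.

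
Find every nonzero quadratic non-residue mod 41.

3, 6, 7, 11, 12, 13, 14, 15, 17, 19, 22, 24, 26, 27, 28, 29, 30, 34, 35, 38

Square k = 1,…,20 (k and 41−k give the same square):
1²=1, 2²=4, 3²=9, 4²=16, 5²=25, 6²=36, 7²≡8, 8²≡23, 9²≡40, 10²≡18, 11²≡39, 12²≡21, 13²≡5, 14²≡32, 15²≡20, 16²≡10, 17²≡2, 18²≡37, 19²≡33, 20²≡31 (mod 41).
The residues are {1, 2, 4, 5, 8, 9, 10, 16, 18, 20, 21, 23, 25, 31, 32, 33, 36, 37, 39, 40}; the non-residues are the remaining 20 nonzero classes.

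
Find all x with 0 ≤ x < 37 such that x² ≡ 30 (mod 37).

17, 20

37 ≡ 1 (mod 4), so we find a root by search.
Trying successive values, 17² = 289 ≡ 30 (mod 37). The other root is 37 − 17 = 20.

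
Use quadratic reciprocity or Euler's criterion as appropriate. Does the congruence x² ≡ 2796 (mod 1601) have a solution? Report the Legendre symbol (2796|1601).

-1

First reduce: 2796 ≡ 1195 (mod 1601).
Reciprocity: 1195 ≡ 3 and 1601 ≡ 1 (mod 4), so (1195/1601) = +(1601/1195).
Reduce top mod 1195: now compute (406/1195).
Pull out 2: since 1195 ≡ 3 (mod 8), (2/1195) = -1.
Reciprocity: 203 ≡ 3 and 1195 ≡ 3 (mod 4), so (203/1195) = −(1195/203).
Reduce top mod 203: now compute (180/203).
Pull out 2^2: since 203 ≡ 3 (mod 8), (2/203) = -1, so (2/203)^2 = +1.
Reciprocity: 45 ≡ 1 and 203 ≡ 3 (mod 4), so (45/203) = +(203/45).
Reduce top mod 45: now compute (23/45).
Reciprocity: 23 ≡ 3 and 45 ≡ 1 (mod 4), so (23/45) = +(45/23).
Reduce top mod 23: now compute (22/23).
Pull out 2: since 23 ≡ 7 (mod 8), (2/23) = +1.
Reciprocity: 11 ≡ 3 and 23 ≡ 3 (mod 4), so (11/23) = −(23/11).
Reduce top mod 11: now compute (1/11).
Reached (1/11) = 1. Collecting the sign flips along the way, the symbol is -1.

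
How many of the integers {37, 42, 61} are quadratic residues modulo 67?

1

(37/67) = +1 → QR.
(42/67) = -1 → non-residue.
(61/67) = -1 → non-residue.
Total quadratic residues among the 3: 1.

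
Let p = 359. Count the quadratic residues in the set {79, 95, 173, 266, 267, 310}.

3

(79/359) = +1 → QR.
(95/359) = -1 → non-residue.
(173/359) = +1 → QR.
(266/359) = +1 → QR.
(267/359) = -1 → non-residue.
(310/359) = -1 → non-residue.
Total quadratic residues among the 6: 3.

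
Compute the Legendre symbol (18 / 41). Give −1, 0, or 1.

Pull out 2: since 41 ≡ 1 (mod 8), (2/41) = +1.
Reciprocity: 9 ≡ 1 and 41 ≡ 1 (mod 4), so (9/41) = +(41/9).
Reduce top mod 9: now compute (5/9).
Reciprocity: 5 ≡ 1 and 9 ≡ 1 (mod 4), so (5/9) = +(9/5).
Reduce top mod 5: now compute (4/5).
Pull out 2^2: since 5 ≡ 5 (mod 8), (2/5) = -1, so (2/5)^2 = +1.
Reached (1/5) = 1. Collecting the sign flips along the way, the symbol is +1.

1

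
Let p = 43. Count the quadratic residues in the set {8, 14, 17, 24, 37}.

3

(8/43) = -1 → non-residue.
(14/43) = +1 → QR.
(17/43) = +1 → QR.
(24/43) = +1 → QR.
(37/43) = -1 → non-residue.
Total quadratic residues among the 5: 3.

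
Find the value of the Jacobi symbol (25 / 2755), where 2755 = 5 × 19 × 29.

Reciprocity: 25 ≡ 1 and 2755 ≡ 3 (mod 4), so (25/2755) = +(2755/25).
Reduce top mod 25: now compute (5/25).
Reciprocity: 5 ≡ 1 and 25 ≡ 1 (mod 4), so (5/25) = +(25/5).
Reduce top mod 5: now compute (0/5).
Top reduces to 0: gcd > 1, so the symbol is 0.

0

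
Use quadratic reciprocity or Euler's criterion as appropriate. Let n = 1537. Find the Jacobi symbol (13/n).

Reciprocity: 13 ≡ 1 and 1537 ≡ 1 (mod 4), so (13/1537) = +(1537/13).
Reduce top mod 13: now compute (3/13).
Reciprocity: 3 ≡ 3 and 13 ≡ 1 (mod 4), so (3/13) = +(13/3).
Reduce top mod 3: now compute (1/3).
Reached (1/3) = 1. Collecting the sign flips along the way, the symbol is +1.

1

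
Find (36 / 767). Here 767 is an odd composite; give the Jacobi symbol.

1

Pull out 2^2: since 767 ≡ 7 (mod 8), (2/767) = +1, so (2/767)^2 = +1.
Reciprocity: 9 ≡ 1 and 767 ≡ 3 (mod 4), so (9/767) = +(767/9).
Reduce top mod 9: now compute (2/9).
Pull out 2: since 9 ≡ 1 (mod 8), (2/9) = +1.
Reached (1/9) = 1. Collecting the sign flips along the way, the symbol is +1.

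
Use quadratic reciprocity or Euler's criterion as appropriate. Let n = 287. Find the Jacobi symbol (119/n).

Reciprocity: 119 ≡ 3 and 287 ≡ 3 (mod 4), so (119/287) = −(287/119).
Reduce top mod 119: now compute (49/119).
Reciprocity: 49 ≡ 1 and 119 ≡ 3 (mod 4), so (49/119) = +(119/49).
Reduce top mod 49: now compute (21/49).
Reciprocity: 21 ≡ 1 and 49 ≡ 1 (mod 4), so (21/49) = +(49/21).
Reduce top mod 21: now compute (7/21).
Reciprocity: 7 ≡ 3 and 21 ≡ 1 (mod 4), so (7/21) = +(21/7).
Reduce top mod 7: now compute (0/7).
Top reduces to 0: gcd > 1, so the symbol is 0.

0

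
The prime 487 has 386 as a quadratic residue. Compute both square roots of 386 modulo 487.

Since 487 ≡ 3 (mod 4), a square root of 386 is 386^((487+1)/4) = 386^122 mod 487.
Repeated squaring: 386^2≡461, 386^4≡189, 386^8≡170, 386^16≡167, 386^32≡130, 386^64≡342 (mod 487).
386^122 = 386^(64+32+16+8+2) ≡ 308 (mod 487).
Check: 308² = 94864 ≡ 386 (mod 487). The two roots are 179 and 308.

179, 308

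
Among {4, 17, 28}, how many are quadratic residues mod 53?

(4/53) = +1 → QR.
(17/53) = +1 → QR.
(28/53) = +1 → QR.
Total quadratic residues among the 3: 3.

3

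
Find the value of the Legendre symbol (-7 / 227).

-1

First reduce: -7 ≡ 220 (mod 227).
Pull out 2^2: since 227 ≡ 3 (mod 8), (2/227) = -1, so (2/227)^2 = +1.
Reciprocity: 55 ≡ 3 and 227 ≡ 3 (mod 4), so (55/227) = −(227/55).
Reduce top mod 55: now compute (7/55).
Reciprocity: 7 ≡ 3 and 55 ≡ 3 (mod 4), so (7/55) = −(55/7).
Reduce top mod 7: now compute (6/7).
Pull out 2: since 7 ≡ 7 (mod 8), (2/7) = +1.
Reciprocity: 3 ≡ 3 and 7 ≡ 3 (mod 4), so (3/7) = −(7/3).
Reduce top mod 3: now compute (1/3).
Reached (1/3) = 1. Collecting the sign flips along the way, the symbol is -1.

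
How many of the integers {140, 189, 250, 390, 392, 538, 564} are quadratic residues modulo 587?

(140/587) = -1 → non-residue.
(189/587) = +1 → QR.
(250/587) = +1 → QR.
(390/587) = -1 → non-residue.
(392/587) = -1 → non-residue.
(538/587) = -1 → non-residue.
(564/587) = +1 → QR.
Total quadratic residues among the 7: 3.

3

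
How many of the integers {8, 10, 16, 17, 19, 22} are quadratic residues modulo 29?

(8/29) = -1 → non-residue.
(10/29) = -1 → non-residue.
(16/29) = +1 → QR.
(17/29) = -1 → non-residue.
(19/29) = -1 → non-residue.
(22/29) = +1 → QR.
Total quadratic residues among the 6: 2.

2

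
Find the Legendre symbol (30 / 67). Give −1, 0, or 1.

-1

Euler's criterion: (30/67) ≡ 30^33 (mod 67).
30^2 ≡ 29 (mod 67)
30^4 ≡ 37 (mod 67)
30^8 ≡ 29 (mod 67)
30^16 ≡ 37 (mod 67)
30^32 ≡ 29 (mod 67)
30^33 = 30^(32+1) ≡ 66 (mod 67).
Result is 66 ≡ −1, so (30/67) = −1.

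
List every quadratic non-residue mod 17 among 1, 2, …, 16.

3, 5, 6, 7, 10, 11, 12, 14

Square k = 1,…,8 (k and 17−k give the same square):
1²=1, 2²=4, 3²=9, 4²=16, 5²≡8, 6²≡2, 7²≡15, 8²≡13 (mod 17).
The residues are {1, 2, 4, 8, 9, 13, 15, 16}; the non-residues are the remaining 8 nonzero classes.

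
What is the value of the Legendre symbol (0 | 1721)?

Top reduces to 0: gcd > 1, so the symbol is 0.

0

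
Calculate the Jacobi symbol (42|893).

1

Pull out 2: since 893 ≡ 5 (mod 8), (2/893) = -1.
Reciprocity: 21 ≡ 1 and 893 ≡ 1 (mod 4), so (21/893) = +(893/21).
Reduce top mod 21: now compute (11/21).
Reciprocity: 11 ≡ 3 and 21 ≡ 1 (mod 4), so (11/21) = +(21/11).
Reduce top mod 11: now compute (10/11).
Pull out 2: since 11 ≡ 3 (mod 8), (2/11) = -1.
Reciprocity: 5 ≡ 1 and 11 ≡ 3 (mod 4), so (5/11) = +(11/5).
Reduce top mod 5: now compute (1/5).
Reached (1/5) = 1. Collecting the sign flips along the way, the symbol is +1.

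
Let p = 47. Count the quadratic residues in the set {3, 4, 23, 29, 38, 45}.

2

(3/47) = +1 → QR.
(4/47) = +1 → QR.
(23/47) = -1 → non-residue.
(29/47) = -1 → non-residue.
(38/47) = -1 → non-residue.
(45/47) = -1 → non-residue.
Total quadratic residues among the 6: 2.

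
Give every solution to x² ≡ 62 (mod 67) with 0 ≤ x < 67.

14, 53

Since 67 ≡ 3 (mod 4), a square root of 62 is 62^((67+1)/4) = 62^17 mod 67.
Repeated squaring: 62^2≡25, 62^4≡22, 62^8≡15, 62^16≡24 (mod 67).
62^17 = 62^(16+1) ≡ 14 (mod 67).
Check: 14² = 196 ≡ 62 (mod 67). The two roots are 14 and 53.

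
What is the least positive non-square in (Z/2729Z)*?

3

(2/2729) = +1, so 2 is a residue.
(3/2729) = −1, so 3 is the smallest positive non-residue mod 2729.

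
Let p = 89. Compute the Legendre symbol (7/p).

-1

Reciprocity: 7 ≡ 3 and 89 ≡ 1 (mod 4), so (7/89) = +(89/7).
Reduce top mod 7: now compute (5/7).
Reciprocity: 5 ≡ 1 and 7 ≡ 3 (mod 4), so (5/7) = +(7/5).
Reduce top mod 5: now compute (2/5).
Pull out 2: since 5 ≡ 5 (mod 8), (2/5) = -1.
Reached (1/5) = 1. Collecting the sign flips along the way, the symbol is -1.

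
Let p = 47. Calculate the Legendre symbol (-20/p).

1

First reduce: -20 ≡ 27 (mod 47).
Reciprocity: 27 ≡ 3 and 47 ≡ 3 (mod 4), so (27/47) = −(47/27).
Reduce top mod 27: now compute (20/27).
Pull out 2^2: since 27 ≡ 3 (mod 8), (2/27) = -1, so (2/27)^2 = +1.
Reciprocity: 5 ≡ 1 and 27 ≡ 3 (mod 4), so (5/27) = +(27/5).
Reduce top mod 5: now compute (2/5).
Pull out 2: since 5 ≡ 5 (mod 8), (2/5) = -1.
Reached (1/5) = 1. Collecting the sign flips along the way, the symbol is +1.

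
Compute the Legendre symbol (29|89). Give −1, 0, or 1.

-1

Reciprocity: 29 ≡ 1 and 89 ≡ 1 (mod 4), so (29/89) = +(89/29).
Reduce top mod 29: now compute (2/29).
Pull out 2: since 29 ≡ 5 (mod 8), (2/29) = -1.
Reached (1/29) = 1. Collecting the sign flips along the way, the symbol is -1.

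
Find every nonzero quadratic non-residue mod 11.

Square k = 1,…,5 (k and 11−k give the same square):
1²=1, 2²=4, 3²=9, 4²≡5, 5²≡3 (mod 11).
The residues are {1, 3, 4, 5, 9}; the non-residues are the remaining 5 nonzero classes.

2,6,7,8,10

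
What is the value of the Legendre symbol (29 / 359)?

Reciprocity: 29 ≡ 1 and 359 ≡ 3 (mod 4), so (29/359) = +(359/29).
Reduce top mod 29: now compute (11/29).
Reciprocity: 11 ≡ 3 and 29 ≡ 1 (mod 4), so (11/29) = +(29/11).
Reduce top mod 11: now compute (7/11).
Reciprocity: 7 ≡ 3 and 11 ≡ 3 (mod 4), so (7/11) = −(11/7).
Reduce top mod 7: now compute (4/7).
Pull out 2^2: since 7 ≡ 7 (mod 8), (2/7) = +1, so (2/7)^2 = +1.
Reached (1/7) = 1. Collecting the sign flips along the way, the symbol is -1.

-1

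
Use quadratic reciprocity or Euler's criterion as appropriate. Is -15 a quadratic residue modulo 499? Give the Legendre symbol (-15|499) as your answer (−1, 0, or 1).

First reduce: -15 ≡ 484 (mod 499).
Pull out 2^2: since 499 ≡ 3 (mod 8), (2/499) = -1, so (2/499)^2 = +1.
Reciprocity: 121 ≡ 1 and 499 ≡ 3 (mod 4), so (121/499) = +(499/121).
Reduce top mod 121: now compute (15/121).
Reciprocity: 15 ≡ 3 and 121 ≡ 1 (mod 4), so (15/121) = +(121/15).
Reduce top mod 15: now compute (1/15).
Reached (1/15) = 1. Collecting the sign flips along the way, the symbol is +1.

1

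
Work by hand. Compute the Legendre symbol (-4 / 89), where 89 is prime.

1

First reduce: -4 ≡ 85 (mod 89).
Reciprocity: 85 ≡ 1 and 89 ≡ 1 (mod 4), so (85/89) = +(89/85).
Reduce top mod 85: now compute (4/85).
Pull out 2^2: since 85 ≡ 5 (mod 8), (2/85) = -1, so (2/85)^2 = +1.
Reached (1/85) = 1. Collecting the sign flips along the way, the symbol is +1.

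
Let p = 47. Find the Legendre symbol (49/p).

Euler's criterion: (49/47) ≡ 2^23 (mod 47).
2^2 ≡ 4 (mod 47)
2^4 ≡ 16 (mod 47)
2^8 ≡ 21 (mod 47)
2^16 ≡ 18 (mod 47)
2^23 = 2^(16+4+2+1) ≡ 1 (mod 47).
Result is 1, so (49/47) = 1.

1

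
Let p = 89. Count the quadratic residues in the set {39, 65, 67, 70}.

2

(39/89) = +1 → QR.
(65/89) = -1 → non-residue.
(67/89) = +1 → QR.
(70/89) = -1 → non-residue.
Total quadratic residues among the 4: 2.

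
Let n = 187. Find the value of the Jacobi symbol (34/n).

Pull out 2: since 187 ≡ 3 (mod 8), (2/187) = -1.
Reciprocity: 17 ≡ 1 and 187 ≡ 3 (mod 4), so (17/187) = +(187/17).
Reduce top mod 17: now compute (0/17).
Top reduces to 0: gcd > 1, so the symbol is 0.

0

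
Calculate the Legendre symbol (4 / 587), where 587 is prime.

1

Pull out 2^2: since 587 ≡ 3 (mod 8), (2/587) = -1, so (2/587)^2 = +1.
Reached (1/587) = 1. Collecting the sign flips along the way, the symbol is +1.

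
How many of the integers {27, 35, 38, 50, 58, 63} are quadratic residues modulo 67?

(27/67) = -1 → non-residue.
(35/67) = +1 → QR.
(38/67) = -1 → non-residue.
(50/67) = -1 → non-residue.
(58/67) = -1 → non-residue.
(63/67) = -1 → non-residue.
Total quadratic residues among the 6: 1.

1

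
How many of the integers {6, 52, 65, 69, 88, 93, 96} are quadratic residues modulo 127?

3

(6/127) = -1 → non-residue.
(52/127) = +1 → QR.
(65/127) = -1 → non-residue.
(69/127) = +1 → QR.
(88/127) = +1 → QR.
(93/127) = -1 → non-residue.
(96/127) = -1 → non-residue.
Total quadratic residues among the 7: 3.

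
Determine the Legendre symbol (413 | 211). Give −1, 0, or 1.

First reduce: 413 ≡ 202 (mod 211).
Pull out 2: since 211 ≡ 3 (mod 8), (2/211) = -1.
Reciprocity: 101 ≡ 1 and 211 ≡ 3 (mod 4), so (101/211) = +(211/101).
Reduce top mod 101: now compute (9/101).
Reciprocity: 9 ≡ 1 and 101 ≡ 1 (mod 4), so (9/101) = +(101/9).
Reduce top mod 9: now compute (2/9).
Pull out 2: since 9 ≡ 1 (mod 8), (2/9) = +1.
Reached (1/9) = 1. Collecting the sign flips along the way, the symbol is -1.

-1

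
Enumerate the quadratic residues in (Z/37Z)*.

1, 3, 4, 7, 9, 10, 11, 12, 16, 21, 25, 26, 27, 28, 30, 33, 34, 36

Square k = 1,…,18 (k and 37−k give the same square):
1²=1, 2²=4, 3²=9, 4²=16, 5²=25, 6²=36, 7²≡12, 8²≡27, 9²≡7, 10²≡26, 11²≡10, 12²≡33, 13²≡21, 14²≡11, 15²≡3, 16²≡34, 17²≡30, 18²≡28 (mod 37).
So the quadratic residues mod 37 are {1, 3, 4, 7, 9, 10, 11, 12, 16, 21, 25, 26, 27, 28, 30, 33, 34, 36}.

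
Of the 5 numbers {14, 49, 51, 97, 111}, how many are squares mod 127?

(14/127) = -1 → non-residue.
(49/127) = +1 → QR.
(51/127) = -1 → non-residue.
(97/127) = -1 → non-residue.
(111/127) = -1 → non-residue.
Total quadratic residues among the 5: 1.

1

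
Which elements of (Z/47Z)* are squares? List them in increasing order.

1, 2, 3, 4, 6, 7, 8, 9, 12, 14, 16, 17, 18, 21, 24, 25, 27, 28, 32, 34, 36, 37, 42

Square k = 1,…,23 (k and 47−k give the same square):
1²=1, 2²=4, 3²=9, 4²=16, 5²=25, 6²=36, 7²≡2, 8²≡17, 9²≡34, 10²≡6, 11²≡27, 12²≡3, 13²≡28, 14²≡8, 15²≡37, 16²≡21, 17²≡7, 18²≡42, 19²≡32, 20²≡24, 21²≡18, 22²≡14, 23²≡12 (mod 47).
So the quadratic residues mod 47 are {1, 2, 3, 4, 6, 7, 8, 9, 12, 14, 16, 17, 18, 21, 24, 25, 27, 28, 32, 34, 36, 37, 42}.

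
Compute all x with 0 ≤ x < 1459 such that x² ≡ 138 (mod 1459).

Since 1459 ≡ 3 (mod 4), a square root of 138 is 138^((1459+1)/4) = 138^365 mod 1459.
Repeated squaring: 138^2≡77, 138^4≡93, 138^8≡1354, 138^16≡812, 138^32≡1335, 138^64≡786, 138^128≡639, 138^256≡1260 (mod 1459).
138^365 = 138^(256+64+32+8+4+1) ≡ 1051 (mod 1459).
Check: 1051² = 1104601 ≡ 138 (mod 1459). The two roots are 408 and 1051.

408, 1051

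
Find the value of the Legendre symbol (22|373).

Pull out 2: since 373 ≡ 5 (mod 8), (2/373) = -1.
Reciprocity: 11 ≡ 3 and 373 ≡ 1 (mod 4), so (11/373) = +(373/11).
Reduce top mod 11: now compute (10/11).
Pull out 2: since 11 ≡ 3 (mod 8), (2/11) = -1.
Reciprocity: 5 ≡ 1 and 11 ≡ 3 (mod 4), so (5/11) = +(11/5).
Reduce top mod 5: now compute (1/5).
Reached (1/5) = 1. Collecting the sign flips along the way, the symbol is +1.

1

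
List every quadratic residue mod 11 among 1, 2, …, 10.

1,3,4,5,9

Square k = 1,…,5 (k and 11−k give the same square):
1²=1, 2²=4, 3²=9, 4²≡5, 5²≡3 (mod 11).
So the quadratic residues mod 11 are {1, 3, 4, 5, 9}.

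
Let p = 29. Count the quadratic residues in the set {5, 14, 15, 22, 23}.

(5/29) = +1 → QR.
(14/29) = -1 → non-residue.
(15/29) = -1 → non-residue.
(22/29) = +1 → QR.
(23/29) = +1 → QR.
Total quadratic residues among the 5: 3.

3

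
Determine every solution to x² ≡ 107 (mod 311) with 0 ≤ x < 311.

27, 284

Since 311 ≡ 3 (mod 4), a square root of 107 is 107^((311+1)/4) = 107^78 mod 311.
Repeated squaring: 107^2≡253, 107^4≡254, 107^8≡139, 107^16≡39, 107^32≡277, 107^64≡223 (mod 311).
107^78 = 107^(64+8+4+2) ≡ 27 (mod 311).
Check: 27² = 729 ≡ 107 (mod 311). The two roots are 27 and 284.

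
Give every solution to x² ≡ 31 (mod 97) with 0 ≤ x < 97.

97 ≡ 1 (mod 4), so we find a root by search.
Trying successive values, 15² = 225 ≡ 31 (mod 97). The other root is 97 − 15 = 82.

15, 82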